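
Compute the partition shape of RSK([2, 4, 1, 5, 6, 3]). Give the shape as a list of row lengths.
Row-insert each entry into an empty tableau.

After inserting 2: P = [[2]].
After inserting 4: P = [[2, 4]].
After inserting 1: P = [[1, 4], [2]].
After inserting 5: P = [[1, 4, 5], [2]].
After inserting 6: P = [[1, 4, 5, 6], [2]].
After inserting 3: P = [[1, 3, 5, 6], [2, 4]].

The final insertion tableau P = [[1, 3, 5, 6], [2, 4]] has shape [4, 2].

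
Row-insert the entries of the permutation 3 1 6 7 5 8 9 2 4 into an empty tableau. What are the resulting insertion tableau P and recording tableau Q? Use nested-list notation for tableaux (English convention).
P = [[1, 2, 4, 8, 9], [3, 5, 7], [6]], Q = [[1, 3, 4, 6, 7], [2, 5, 9], [8]]

Insert each entry of the permutation into P by Schensted row insertion, recording in Q the position of each new cell.

Insert 3: appended to row 1. P = [[3]].
Insert 1: 1 bumps 3 from row 1; 3 starts row 2. P = [[1], [3]].
Insert 6: appended to row 1. P = [[1, 6], [3]].
Insert 7: appended to row 1. P = [[1, 6, 7], [3]].
Insert 5: 5 bumps 6 from row 1; 6 appends to row 2. P = [[1, 5, 7], [3, 6]].
Insert 8: appended to row 1. P = [[1, 5, 7, 8], [3, 6]].
Insert 9: appended to row 1. P = [[1, 5, 7, 8, 9], [3, 6]].
Insert 2: 2 bumps 5 from row 1; 5 bumps 6 from row 2; 6 starts row 3. P = [[1, 2, 7, 8, 9], [3, 5], [6]].
Insert 4: 4 bumps 7 from row 1; 7 appends to row 2. P = [[1, 2, 4, 8, 9], [3, 5, 7], [6]].

So P = [[1, 2, 4, 8, 9], [3, 5, 7], [6]], Q = [[1, 3, 4, 6, 7], [2, 5, 9], [8]].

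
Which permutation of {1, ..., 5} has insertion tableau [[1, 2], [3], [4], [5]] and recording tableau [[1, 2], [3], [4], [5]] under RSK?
Reverse RSK: for i = n, n-1, ..., 1, locate i in Q, remove the corresponding corner cell from P, and reverse-bump its entry up through P; the value ejected from row 1 is w(i).

So w = 1 5 4 3 2.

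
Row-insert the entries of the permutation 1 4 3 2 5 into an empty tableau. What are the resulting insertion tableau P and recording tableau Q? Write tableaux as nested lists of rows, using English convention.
P = [[1, 2, 5], [3], [4]], Q = [[1, 2, 5], [3], [4]]

Insert each entry of the permutation into P by Schensted row insertion, recording in Q the position of each new cell.

Insert 1: appended to row 1. P = [[1]].
Insert 4: appended to row 1. P = [[1, 4]].
Insert 3: 3 bumps 4 from row 1; 4 starts row 2. P = [[1, 3], [4]].
Insert 2: 2 bumps 3 from row 1; 3 bumps 4 from row 2; 4 starts row 3. P = [[1, 2], [3], [4]].
Insert 5: appended to row 1. P = [[1, 2, 5], [3], [4]].

So P = [[1, 2, 5], [3], [4]], Q = [[1, 2, 5], [3], [4]].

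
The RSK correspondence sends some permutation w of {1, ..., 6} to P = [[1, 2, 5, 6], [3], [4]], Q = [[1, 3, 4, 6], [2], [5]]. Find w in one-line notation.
4 1 3 5 2 6

Reverse the RSK construction: for i from n down to 1, find the cell of Q containing i, remove the entry at that cell from P, and reverse-bump it up through P; the value ejected from row 1 is w(i).

Step i=6: Q has 6 at row 1, column 4; remove that cell from P, ejecting 6. So w(6) = 6. P is now [[1, 2, 5], [3], [4]].
Step i=5: Q has 5 at row 3, column 1; remove 4 from row 3 of P and reverse-bump: 4 enters row 2 and ejects 3; 3 enters row 1 and ejects 2. So w(5) = 2. P is now [[1, 3, 5], [4]].
Step i=4: Q has 4 at row 1, column 3; remove that cell from P, ejecting 5. So w(4) = 5. P is now [[1, 3], [4]].
Step i=3: Q has 3 at row 1, column 2; remove that cell from P, ejecting 3. So w(3) = 3. P is now [[1], [4]].
Step i=2: Q has 2 at row 2, column 1; remove 4 from row 2 of P and reverse-bump: 4 enters row 1 and ejects 1. So w(2) = 1. P is now [[4]].
Step i=1: Q has 1 at row 1, column 1; remove that cell from P, ejecting 4. So w(1) = 4. P is now [].

So w = 4 1 3 5 2 6.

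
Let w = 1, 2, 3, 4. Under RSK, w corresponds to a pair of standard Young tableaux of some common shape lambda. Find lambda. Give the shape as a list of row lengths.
RSK row insertion gives P = [[1, 2, 3, 4]], which has shape [4].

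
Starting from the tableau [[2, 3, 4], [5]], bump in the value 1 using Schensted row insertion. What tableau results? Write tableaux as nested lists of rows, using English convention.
In row 1, 1 replaces 2 (the leftmost entry greater than 1); 2 is bumped to row 2. In row 2, 2 replaces 5 (the leftmost entry greater than 2); 5 is bumped to row 3. 5 starts a new row 3. The new tableau is [[1, 3, 4], [2], [5]].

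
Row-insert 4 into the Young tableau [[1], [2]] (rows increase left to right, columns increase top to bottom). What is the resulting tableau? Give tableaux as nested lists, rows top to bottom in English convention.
[[1, 4], [2]]

4 is larger than every entry of row 1, so it is appended to row 1. The new tableau is [[1, 4], [2]].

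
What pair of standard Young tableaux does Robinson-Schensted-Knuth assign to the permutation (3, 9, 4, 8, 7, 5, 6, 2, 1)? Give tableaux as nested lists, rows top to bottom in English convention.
P = [[1, 4, 5, 6], [2], [3], [7], [8], [9]], Q = [[1, 2, 4, 7], [3], [5], [6], [8], [9]]

Insert each entry of the permutation into P by Schensted row insertion, recording in Q the position of each new cell.

After inserting 3: P = [[3]].
After inserting 9: P = [[3, 9]].
After inserting 4: P = [[3, 4], [9]].
After inserting 8: P = [[3, 4, 8], [9]].
After inserting 7: P = [[3, 4, 7], [8], [9]].
After inserting 5: P = [[3, 4, 5], [7], [8], [9]].
After inserting 6: P = [[3, 4, 5, 6], [7], [8], [9]].
After inserting 2: P = [[2, 4, 5, 6], [3], [7], [8], [9]].
After inserting 1: P = [[1, 4, 5, 6], [2], [3], [7], [8], [9]].

So P = [[1, 4, 5, 6], [2], [3], [7], [8], [9]], Q = [[1, 2, 4, 7], [3], [5], [6], [8], [9]].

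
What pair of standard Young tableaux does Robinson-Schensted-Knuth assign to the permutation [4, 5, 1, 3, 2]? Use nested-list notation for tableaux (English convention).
Insert each entry of the permutation into P by Schensted row insertion, recording in Q the position of each new cell.

Insert 4: appended to row 1. P = [[4]], Q = [[1]].
Insert 5: appended to row 1. P = [[4, 5]], Q = [[1, 2]].
Insert 1: 1 bumps 4 from row 1; 4 starts row 2. P = [[1, 5], [4]], Q = [[1, 2], [3]].
Insert 3: 3 bumps 5 from row 1; 5 appends to row 2. P = [[1, 3], [4, 5]], Q = [[1, 2], [3, 4]].
Insert 2: 2 bumps 3 from row 1; 3 bumps 4 from row 2; 4 starts row 3. P = [[1, 2], [3, 5], [4]], Q = [[1, 2], [3, 4], [5]].

So P = [[1, 2], [3, 5], [4]], Q = [[1, 2], [3, 4], [5]].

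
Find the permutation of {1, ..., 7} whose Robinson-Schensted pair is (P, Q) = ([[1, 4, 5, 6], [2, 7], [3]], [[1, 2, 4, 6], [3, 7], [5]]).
Reverse the RSK construction: for i from n down to 1, find the cell of Q containing i, remove the entry at that cell from P, and reverse-bump it up through P; the value ejected from row 1 is w(i).

Step i=7: Q has 7 at row 2, column 2; remove 7 from row 2 of P and reverse-bump: 7 enters row 1 and ejects 6. So w(7) = 6. P is now [[1, 4, 5, 7], [2], [3]].
Step i=6: Q has 6 at row 1, column 4; remove that cell from P, ejecting 7. So w(6) = 7. P is now [[1, 4, 5], [2], [3]].
Step i=5: Q has 5 at row 3, column 1; remove 3 from row 3 of P and reverse-bump: 3 enters row 2 and ejects 2; 2 enters row 1 and ejects 1. So w(5) = 1. P is now [[2, 4, 5], [3]].
Step i=4: Q has 4 at row 1, column 3; remove that cell from P, ejecting 5. So w(4) = 5. P is now [[2, 4], [3]].
Step i=3: Q has 3 at row 2, column 1; remove 3 from row 2 of P and reverse-bump: 3 enters row 1 and ejects 2. So w(3) = 2. P is now [[3, 4]].
Step i=2: Q has 2 at row 1, column 2; remove that cell from P, ejecting 4. So w(2) = 4. P is now [[3]].
Step i=1: Q has 1 at row 1, column 1; remove that cell from P, ejecting 3. So w(1) = 3. P is now [].

So w = 3 4 2 5 1 7 6.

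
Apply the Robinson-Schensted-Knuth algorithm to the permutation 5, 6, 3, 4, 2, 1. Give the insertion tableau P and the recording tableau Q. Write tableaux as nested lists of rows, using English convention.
Insert each entry of the permutation into P by Schensted row insertion, recording in Q the position of each new cell.

Insert 5: appended to row 1. P = [[5]].
Insert 6: appended to row 1. P = [[5, 6]].
Insert 3: 3 bumps 5 from row 1; 5 starts row 2. P = [[3, 6], [5]].
Insert 4: 4 bumps 6 from row 1; 6 appends to row 2. P = [[3, 4], [5, 6]].
Insert 2: 2 bumps 3 from row 1; 3 bumps 5 from row 2; 5 starts row 3. P = [[2, 4], [3, 6], [5]].
Insert 1: 1 bumps 2 from row 1; 2 bumps 3 from row 2; 3 bumps 5 from row 3; 5 starts row 4. P = [[1, 4], [2, 6], [3], [5]].

So P = [[1, 4], [2, 6], [3], [5]], Q = [[1, 2], [3, 4], [5], [6]].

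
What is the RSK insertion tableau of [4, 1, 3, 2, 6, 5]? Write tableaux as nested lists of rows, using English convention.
P = [[1, 2, 5], [3, 6], [4]]

Insert 4: appended to row 1. P = [[4]].
Insert 1: 1 bumps 4 from row 1; 4 starts row 2. P = [[1], [4]].
Insert 3: appended to row 1. P = [[1, 3], [4]].
Insert 2: 2 bumps 3 from row 1; 3 bumps 4 from row 2; 4 starts row 3. P = [[1, 2], [3], [4]].
Insert 6: appended to row 1. P = [[1, 2, 6], [3], [4]].
Insert 5: 5 bumps 6 from row 1; 6 appends to row 2. P = [[1, 2, 5], [3, 6], [4]].

So P = [[1, 2, 5], [3, 6], [4]].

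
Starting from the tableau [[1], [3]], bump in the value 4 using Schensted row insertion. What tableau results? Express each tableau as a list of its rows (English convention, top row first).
[[1, 4], [3]]

4 is larger than every entry of row 1, so it is appended to row 1. The new tableau is [[1, 4], [3]].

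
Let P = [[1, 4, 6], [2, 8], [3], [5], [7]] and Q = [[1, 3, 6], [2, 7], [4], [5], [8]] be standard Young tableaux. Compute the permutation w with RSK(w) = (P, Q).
7 3 5 4 2 8 6 1

Reverse the RSK construction: for i from n down to 1, find the cell of Q containing i, remove the entry at that cell from P, and reverse-bump it up through P; the value ejected from row 1 is w(i).

Step i=8: Q has 8 at row 5, column 1; remove 7 from row 5 of P and reverse-bump: 7 enters row 4 and ejects 5; 5 enters row 3 and ejects 3; 3 enters row 2 and ejects 2; 2 enters row 1 and ejects 1. So w(8) = 1. P is now [[2, 4, 6], [3, 8], [5], [7]].
Step i=7: Q has 7 at row 2, column 2; remove 8 from row 2 of P and reverse-bump: 8 enters row 1 and ejects 6. So w(7) = 6. P is now [[2, 4, 8], [3], [5], [7]].
Step i=6: Q has 6 at row 1, column 3; remove that cell from P, ejecting 8. So w(6) = 8. P is now [[2, 4], [3], [5], [7]].
Step i=5: Q has 5 at row 4, column 1; remove 7 from row 4 of P and reverse-bump: 7 enters row 3 and ejects 5; 5 enters row 2 and ejects 3; 3 enters row 1 and ejects 2. So w(5) = 2. P is now [[3, 4], [5], [7]].
Step i=4: Q has 4 at row 3, column 1; remove 7 from row 3 of P and reverse-bump: 7 enters row 2 and ejects 5; 5 enters row 1 and ejects 4. So w(4) = 4. P is now [[3, 5], [7]].
Step i=3: Q has 3 at row 1, column 2; remove that cell from P, ejecting 5. So w(3) = 5. P is now [[3], [7]].
Step i=2: Q has 2 at row 2, column 1; remove 7 from row 2 of P and reverse-bump: 7 enters row 1 and ejects 3. So w(2) = 3. P is now [[7]].
Step i=1: Q has 1 at row 1, column 1; remove that cell from P, ejecting 7. So w(1) = 7. P is now [].

So w = 7 3 5 4 2 8 6 1.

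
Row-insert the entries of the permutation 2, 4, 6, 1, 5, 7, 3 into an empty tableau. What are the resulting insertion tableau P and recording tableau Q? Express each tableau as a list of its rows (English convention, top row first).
Insert each entry of the permutation into P by Schensted row insertion, recording in Q the position of each new cell.

Insert 2: appended to row 1. P = [[2]], Q = [[1]].
Insert 4: appended to row 1. P = [[2, 4]], Q = [[1, 2]].
Insert 6: appended to row 1. P = [[2, 4, 6]], Q = [[1, 2, 3]].
Insert 1: 1 bumps 2 from row 1; 2 starts row 2. P = [[1, 4, 6], [2]], Q = [[1, 2, 3], [4]].
Insert 5: 5 bumps 6 from row 1; 6 appends to row 2. P = [[1, 4, 5], [2, 6]], Q = [[1, 2, 3], [4, 5]].
Insert 7: appended to row 1. P = [[1, 4, 5, 7], [2, 6]], Q = [[1, 2, 3, 6], [4, 5]].
Insert 3: 3 bumps 4 from row 1; 4 bumps 6 from row 2; 6 starts row 3. P = [[1, 3, 5, 7], [2, 4], [6]], Q = [[1, 2, 3, 6], [4, 5], [7]].

So P = [[1, 3, 5, 7], [2, 4], [6]], Q = [[1, 2, 3, 6], [4, 5], [7]].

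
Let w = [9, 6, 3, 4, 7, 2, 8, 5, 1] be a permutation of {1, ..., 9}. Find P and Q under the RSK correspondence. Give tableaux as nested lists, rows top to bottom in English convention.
Insert each entry of the permutation into P by Schensted row insertion, recording in Q the position of each new cell.

Insert 9: appended to row 1. P = [[9]].
Insert 6: 6 bumps 9 from row 1; 9 starts row 2. P = [[6], [9]].
Insert 3: 3 bumps 6 from row 1; 6 bumps 9 from row 2; 9 starts row 3. P = [[3], [6], [9]].
Insert 4: appended to row 1. P = [[3, 4], [6], [9]].
Insert 7: appended to row 1. P = [[3, 4, 7], [6], [9]].
Insert 2: 2 bumps 3 from row 1; 3 bumps 6 from row 2; 6 bumps 9 from row 3; 9 starts row 4. P = [[2, 4, 7], [3], [6], [9]].
Insert 8: appended to row 1. P = [[2, 4, 7, 8], [3], [6], [9]].
Insert 5: 5 bumps 7 from row 1; 7 appends to row 2. P = [[2, 4, 5, 8], [3, 7], [6], [9]].
Insert 1: 1 bumps 2 from row 1; 2 bumps 3 from row 2; 3 bumps 6 from row 3; 6 bumps 9 from row 4; 9 starts row 5. P = [[1, 4, 5, 8], [2, 7], [3], [6], [9]].

So P = [[1, 4, 5, 8], [2, 7], [3], [6], [9]], Q = [[1, 4, 5, 7], [2, 8], [3], [6], [9]].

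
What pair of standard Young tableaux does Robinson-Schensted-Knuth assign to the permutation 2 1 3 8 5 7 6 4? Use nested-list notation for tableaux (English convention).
P = [[1, 3, 4, 6], [2, 5], [7], [8]], Q = [[1, 3, 4, 6], [2, 5], [7], [8]]

Insert each entry of the permutation into P by Schensted row insertion, recording in Q the position of each new cell.

Insert 2: appended to row 1. P = [[2]], Q = [[1]].
Insert 1: 1 bumps 2 from row 1; 2 starts row 2. P = [[1], [2]], Q = [[1], [2]].
Insert 3: appended to row 1. P = [[1, 3], [2]], Q = [[1, 3], [2]].
Insert 8: appended to row 1. P = [[1, 3, 8], [2]], Q = [[1, 3, 4], [2]].
Insert 5: 5 bumps 8 from row 1; 8 appends to row 2. P = [[1, 3, 5], [2, 8]], Q = [[1, 3, 4], [2, 5]].
Insert 7: appended to row 1. P = [[1, 3, 5, 7], [2, 8]], Q = [[1, 3, 4, 6], [2, 5]].
Insert 6: 6 bumps 7 from row 1; 7 bumps 8 from row 2; 8 starts row 3. P = [[1, 3, 5, 6], [2, 7], [8]], Q = [[1, 3, 4, 6], [2, 5], [7]].
Insert 4: 4 bumps 5 from row 1; 5 bumps 7 from row 2; 7 bumps 8 from row 3; 8 starts row 4. P = [[1, 3, 4, 6], [2, 5], [7], [8]], Q = [[1, 3, 4, 6], [2, 5], [7], [8]].

So P = [[1, 3, 4, 6], [2, 5], [7], [8]], Q = [[1, 3, 4, 6], [2, 5], [7], [8]].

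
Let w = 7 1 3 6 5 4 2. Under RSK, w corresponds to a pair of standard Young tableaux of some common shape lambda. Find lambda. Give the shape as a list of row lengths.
[3, 1, 1, 1, 1]

Row-insert each entry into an empty tableau.

After inserting 7: P = [[7]].
After inserting 1: P = [[1], [7]].
After inserting 3: P = [[1, 3], [7]].
After inserting 6: P = [[1, 3, 6], [7]].
After inserting 5: P = [[1, 3, 5], [6], [7]].
After inserting 4: P = [[1, 3, 4], [5], [6], [7]].
After inserting 2: P = [[1, 2, 4], [3], [5], [6], [7]].

The final insertion tableau P = [[1, 2, 4], [3], [5], [6], [7]] has shape [3, 1, 1, 1, 1].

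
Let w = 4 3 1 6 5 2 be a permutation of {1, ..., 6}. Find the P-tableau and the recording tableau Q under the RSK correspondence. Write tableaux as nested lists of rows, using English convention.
Insert each entry of the permutation into P by Schensted row insertion, recording in Q the position of each new cell.

Insert 4: appended to row 1. P = [[4]].
Insert 3: 3 bumps 4 from row 1; 4 starts row 2. P = [[3], [4]].
Insert 1: 1 bumps 3 from row 1; 3 bumps 4 from row 2; 4 starts row 3. P = [[1], [3], [4]].
Insert 6: appended to row 1. P = [[1, 6], [3], [4]].
Insert 5: 5 bumps 6 from row 1; 6 appends to row 2. P = [[1, 5], [3, 6], [4]].
Insert 2: 2 bumps 5 from row 1; 5 bumps 6 from row 2; 6 appends to row 3. P = [[1, 2], [3, 5], [4, 6]].

So P = [[1, 2], [3, 5], [4, 6]], Q = [[1, 4], [2, 5], [3, 6]].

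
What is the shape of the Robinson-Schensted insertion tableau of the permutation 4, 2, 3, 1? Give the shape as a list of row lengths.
[2, 1, 1]

Row-insert each entry into an empty tableau.

After inserting 4: P = [[4]].
After inserting 2: P = [[2], [4]].
After inserting 3: P = [[2, 3], [4]].
After inserting 1: P = [[1, 3], [2], [4]].

The final insertion tableau P = [[1, 3], [2], [4]] has shape [2, 1, 1].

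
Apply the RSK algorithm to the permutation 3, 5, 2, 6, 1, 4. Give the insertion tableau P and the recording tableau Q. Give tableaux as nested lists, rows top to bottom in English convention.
Insert each entry of the permutation into P by Schensted row insertion, recording in Q the position of each new cell.

Insert 3: appended to row 1. P = [[3]].
Insert 5: appended to row 1. P = [[3, 5]].
Insert 2: 2 bumps 3 from row 1; 3 starts row 2. P = [[2, 5], [3]].
Insert 6: appended to row 1. P = [[2, 5, 6], [3]].
Insert 1: 1 bumps 2 from row 1; 2 bumps 3 from row 2; 3 starts row 3. P = [[1, 5, 6], [2], [3]].
Insert 4: 4 bumps 5 from row 1; 5 appends to row 2. P = [[1, 4, 6], [2, 5], [3]].

So P = [[1, 4, 6], [2, 5], [3]], Q = [[1, 2, 4], [3, 6], [5]].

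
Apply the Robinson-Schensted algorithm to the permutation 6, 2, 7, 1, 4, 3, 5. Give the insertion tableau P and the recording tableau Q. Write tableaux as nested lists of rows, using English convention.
Insert each entry of the permutation into P by Schensted row insertion, recording in Q the position of each new cell.

Insert 6: appended to row 1. P = [[6]], Q = [[1]].
Insert 2: 2 bumps 6 from row 1; 6 starts row 2. P = [[2], [6]], Q = [[1], [2]].
Insert 7: appended to row 1. P = [[2, 7], [6]], Q = [[1, 3], [2]].
Insert 1: 1 bumps 2 from row 1; 2 bumps 6 from row 2; 6 starts row 3. P = [[1, 7], [2], [6]], Q = [[1, 3], [2], [4]].
Insert 4: 4 bumps 7 from row 1; 7 appends to row 2. P = [[1, 4], [2, 7], [6]], Q = [[1, 3], [2, 5], [4]].
Insert 3: 3 bumps 4 from row 1; 4 bumps 7 from row 2; 7 appends to row 3. P = [[1, 3], [2, 4], [6, 7]], Q = [[1, 3], [2, 5], [4, 6]].
Insert 5: appended to row 1. P = [[1, 3, 5], [2, 4], [6, 7]], Q = [[1, 3, 7], [2, 5], [4, 6]].

So P = [[1, 3, 5], [2, 4], [6, 7]], Q = [[1, 3, 7], [2, 5], [4, 6]].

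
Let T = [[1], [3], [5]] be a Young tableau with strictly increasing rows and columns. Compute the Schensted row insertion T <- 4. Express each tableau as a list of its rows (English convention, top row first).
[[1, 4], [3], [5]]

4 is larger than every entry of row 1, so it is appended to row 1. The new tableau is [[1, 4], [3], [5]].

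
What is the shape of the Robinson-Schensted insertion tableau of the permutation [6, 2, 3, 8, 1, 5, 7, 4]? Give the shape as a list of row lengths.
[4, 2, 2]

Row-insert each entry into an empty tableau.

After inserting 6: P = [[6]].
After inserting 2: P = [[2], [6]].
After inserting 3: P = [[2, 3], [6]].
After inserting 8: P = [[2, 3, 8], [6]].
After inserting 1: P = [[1, 3, 8], [2], [6]].
After inserting 5: P = [[1, 3, 5], [2, 8], [6]].
After inserting 7: P = [[1, 3, 5, 7], [2, 8], [6]].
After inserting 4: P = [[1, 3, 4, 7], [2, 5], [6, 8]].

The final insertion tableau P = [[1, 3, 4, 7], [2, 5], [6, 8]] has shape [4, 2, 2].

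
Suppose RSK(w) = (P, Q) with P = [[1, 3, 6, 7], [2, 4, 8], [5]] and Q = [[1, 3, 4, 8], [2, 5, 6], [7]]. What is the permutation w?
2 1 5 8 4 6 3 7

Reverse the RSK construction: for i from n down to 1, find the cell of Q containing i, remove the entry at that cell from P, and reverse-bump it up through P; the value ejected from row 1 is w(i).

Step i=8: Q has 8 at row 1, column 4; remove that cell from P, ejecting 7. So w(8) = 7. P is now [[1, 3, 6], [2, 4, 8], [5]].
Step i=7: Q has 7 at row 3, column 1; remove 5 from row 3 of P and reverse-bump: 5 enters row 2 and ejects 4; 4 enters row 1 and ejects 3. So w(7) = 3. P is now [[1, 4, 6], [2, 5, 8]].
Step i=6: Q has 6 at row 2, column 3; remove 8 from row 2 of P and reverse-bump: 8 enters row 1 and ejects 6. So w(6) = 6. P is now [[1, 4, 8], [2, 5]].
Step i=5: Q has 5 at row 2, column 2; remove 5 from row 2 of P and reverse-bump: 5 enters row 1 and ejects 4. So w(5) = 4. P is now [[1, 5, 8], [2]].
Step i=4: Q has 4 at row 1, column 3; remove that cell from P, ejecting 8. So w(4) = 8. P is now [[1, 5], [2]].
Step i=3: Q has 3 at row 1, column 2; remove that cell from P, ejecting 5. So w(3) = 5. P is now [[1], [2]].
Step i=2: Q has 2 at row 2, column 1; remove 2 from row 2 of P and reverse-bump: 2 enters row 1 and ejects 1. So w(2) = 1. P is now [[2]].
Step i=1: Q has 1 at row 1, column 1; remove that cell from P, ejecting 2. So w(1) = 2. P is now [].

So w = 2 1 5 8 4 6 3 7.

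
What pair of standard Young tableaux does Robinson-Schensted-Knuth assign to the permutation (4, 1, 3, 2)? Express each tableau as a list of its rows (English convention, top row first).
Insert each entry of the permutation into P by Schensted row insertion, recording in Q the position of each new cell.

Insert 4: appended to row 1. P = [[4]].
Insert 1: 1 bumps 4 from row 1; 4 starts row 2. P = [[1], [4]].
Insert 3: appended to row 1. P = [[1, 3], [4]].
Insert 2: 2 bumps 3 from row 1; 3 bumps 4 from row 2; 4 starts row 3. P = [[1, 2], [3], [4]].

So P = [[1, 2], [3], [4]], Q = [[1, 3], [2], [4]].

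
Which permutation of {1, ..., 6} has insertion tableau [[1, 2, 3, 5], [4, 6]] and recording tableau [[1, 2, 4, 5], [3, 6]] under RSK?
1 4 2 3 6 5

Reverse the RSK construction: for i from n down to 1, find the cell of Q containing i, remove the entry at that cell from P, and reverse-bump it up through P; the value ejected from row 1 is w(i).

Step i=6: Q has 6 at row 2, column 2; remove 6 from row 2 of P and reverse-bump: 6 enters row 1 and ejects 5. So w(6) = 5. P is now [[1, 2, 3, 6], [4]].
Step i=5: Q has 5 at row 1, column 4; remove that cell from P, ejecting 6. So w(5) = 6. P is now [[1, 2, 3], [4]].
Step i=4: Q has 4 at row 1, column 3; remove that cell from P, ejecting 3. So w(4) = 3. P is now [[1, 2], [4]].
Step i=3: Q has 3 at row 2, column 1; remove 4 from row 2 of P and reverse-bump: 4 enters row 1 and ejects 2. So w(3) = 2. P is now [[1, 4]].
Step i=2: Q has 2 at row 1, column 2; remove that cell from P, ejecting 4. So w(2) = 4. P is now [[1]].
Step i=1: Q has 1 at row 1, column 1; remove that cell from P, ejecting 1. So w(1) = 1. P is now [].

So w = 1 4 2 3 6 5.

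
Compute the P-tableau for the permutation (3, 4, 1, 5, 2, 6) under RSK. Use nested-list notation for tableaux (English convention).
After inserting 3: P = [[3]].
After inserting 4: P = [[3, 4]].
After inserting 1: P = [[1, 4], [3]].
After inserting 5: P = [[1, 4, 5], [3]].
After inserting 2: P = [[1, 2, 5], [3, 4]].
After inserting 6: P = [[1, 2, 5, 6], [3, 4]].

So P = [[1, 2, 5, 6], [3, 4]].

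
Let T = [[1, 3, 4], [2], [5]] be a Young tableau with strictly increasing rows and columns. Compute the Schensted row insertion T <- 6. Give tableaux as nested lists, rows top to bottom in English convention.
[[1, 3, 4, 6], [2], [5]]

6 is larger than every entry of row 1, so it is appended to row 1. The new tableau is [[1, 3, 4, 6], [2], [5]].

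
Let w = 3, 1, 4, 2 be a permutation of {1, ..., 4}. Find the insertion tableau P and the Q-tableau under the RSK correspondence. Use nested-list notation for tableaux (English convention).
Insert each entry of the permutation into P by Schensted row insertion, recording in Q the position of each new cell.

Insert 3: appended to row 1. P = [[3]], Q = [[1]].
Insert 1: 1 bumps 3 from row 1; 3 starts row 2. P = [[1], [3]], Q = [[1], [2]].
Insert 4: appended to row 1. P = [[1, 4], [3]], Q = [[1, 3], [2]].
Insert 2: 2 bumps 4 from row 1; 4 appends to row 2. P = [[1, 2], [3, 4]], Q = [[1, 3], [2, 4]].

So P = [[1, 2], [3, 4]], Q = [[1, 3], [2, 4]].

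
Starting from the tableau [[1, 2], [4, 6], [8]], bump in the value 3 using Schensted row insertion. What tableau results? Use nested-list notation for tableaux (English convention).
3 is larger than every entry of row 1, so it is appended to row 1. The new tableau is [[1, 2, 3], [4, 6], [8]].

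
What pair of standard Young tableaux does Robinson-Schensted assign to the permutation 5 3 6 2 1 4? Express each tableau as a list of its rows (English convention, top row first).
P = [[1, 4], [2, 6], [3], [5]], Q = [[1, 3], [2, 6], [4], [5]]

Insert each entry of the permutation into P by Schensted row insertion, recording in Q the position of each new cell.

Insert 5: appended to row 1. P = [[5]].
Insert 3: 3 bumps 5 from row 1; 5 starts row 2. P = [[3], [5]].
Insert 6: appended to row 1. P = [[3, 6], [5]].
Insert 2: 2 bumps 3 from row 1; 3 bumps 5 from row 2; 5 starts row 3. P = [[2, 6], [3], [5]].
Insert 1: 1 bumps 2 from row 1; 2 bumps 3 from row 2; 3 bumps 5 from row 3; 5 starts row 4. P = [[1, 6], [2], [3], [5]].
Insert 4: 4 bumps 6 from row 1; 6 appends to row 2. P = [[1, 4], [2, 6], [3], [5]].

So P = [[1, 4], [2, 6], [3], [5]], Q = [[1, 3], [2, 6], [4], [5]].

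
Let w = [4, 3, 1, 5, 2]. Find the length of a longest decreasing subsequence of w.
3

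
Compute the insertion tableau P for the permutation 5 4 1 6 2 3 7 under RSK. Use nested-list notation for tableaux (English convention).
P = [[1, 2, 3, 7], [4, 6], [5]]

Insert 5: appended to row 1. P = [[5]].
Insert 4: 4 bumps 5 from row 1; 5 starts row 2. P = [[4], [5]].
Insert 1: 1 bumps 4 from row 1; 4 bumps 5 from row 2; 5 starts row 3. P = [[1], [4], [5]].
Insert 6: appended to row 1. P = [[1, 6], [4], [5]].
Insert 2: 2 bumps 6 from row 1; 6 appends to row 2. P = [[1, 2], [4, 6], [5]].
Insert 3: appended to row 1. P = [[1, 2, 3], [4, 6], [5]].
Insert 7: appended to row 1. P = [[1, 2, 3, 7], [4, 6], [5]].

So P = [[1, 2, 3, 7], [4, 6], [5]].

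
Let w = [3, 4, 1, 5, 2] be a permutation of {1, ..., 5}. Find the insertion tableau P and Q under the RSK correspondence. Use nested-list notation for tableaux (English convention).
Insert each entry of the permutation into P by Schensted row insertion, recording in Q the position of each new cell.

Insert 3: appended to row 1. P = [[3]], Q = [[1]].
Insert 4: appended to row 1. P = [[3, 4]], Q = [[1, 2]].
Insert 1: 1 bumps 3 from row 1; 3 starts row 2. P = [[1, 4], [3]], Q = [[1, 2], [3]].
Insert 5: appended to row 1. P = [[1, 4, 5], [3]], Q = [[1, 2, 4], [3]].
Insert 2: 2 bumps 4 from row 1; 4 appends to row 2. P = [[1, 2, 5], [3, 4]], Q = [[1, 2, 4], [3, 5]].

So P = [[1, 2, 5], [3, 4]], Q = [[1, 2, 4], [3, 5]].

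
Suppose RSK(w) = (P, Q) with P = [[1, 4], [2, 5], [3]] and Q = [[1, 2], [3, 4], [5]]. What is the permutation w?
3 5 2 4 1

Reverse the RSK construction: for i from n down to 1, find the cell of Q containing i, remove the entry at that cell from P, and reverse-bump it up through P; the value ejected from row 1 is w(i).

Step i=5: Q has 5 at row 3, column 1; remove 3 from row 3 of P and reverse-bump: 3 enters row 2 and ejects 2; 2 enters row 1 and ejects 1. So w(5) = 1. P is now [[2, 4], [3, 5]].
Step i=4: Q has 4 at row 2, column 2; remove 5 from row 2 of P and reverse-bump: 5 enters row 1 and ejects 4. So w(4) = 4. P is now [[2, 5], [3]].
Step i=3: Q has 3 at row 2, column 1; remove 3 from row 2 of P and reverse-bump: 3 enters row 1 and ejects 2. So w(3) = 2. P is now [[3, 5]].
Step i=2: Q has 2 at row 1, column 2; remove that cell from P, ejecting 5. So w(2) = 5. P is now [[3]].
Step i=1: Q has 1 at row 1, column 1; remove that cell from P, ejecting 3. So w(1) = 3. P is now [].

So w = 3 5 2 4 1.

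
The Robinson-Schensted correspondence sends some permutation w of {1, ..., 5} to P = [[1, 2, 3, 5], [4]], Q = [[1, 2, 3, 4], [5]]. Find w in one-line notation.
1 2 4 5 3

Reverse the RSK construction: for i from n down to 1, find the cell of Q containing i, remove the entry at that cell from P, and reverse-bump it up through P; the value ejected from row 1 is w(i).

Step i=5: Q has 5 at row 2, column 1; remove 4 from row 2 of P and reverse-bump: 4 enters row 1 and ejects 3. So w(5) = 3. P is now [[1, 2, 4, 5]].
Step i=4: Q has 4 at row 1, column 4; remove that cell from P, ejecting 5. So w(4) = 5. P is now [[1, 2, 4]].
Step i=3: Q has 3 at row 1, column 3; remove that cell from P, ejecting 4. So w(3) = 4. P is now [[1, 2]].
Step i=2: Q has 2 at row 1, column 2; remove that cell from P, ejecting 2. So w(2) = 2. P is now [[1]].
Step i=1: Q has 1 at row 1, column 1; remove that cell from P, ejecting 1. So w(1) = 1. P is now [].

So w = 1 2 4 5 3.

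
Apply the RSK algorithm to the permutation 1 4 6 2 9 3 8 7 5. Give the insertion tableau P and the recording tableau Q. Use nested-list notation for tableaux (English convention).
Insert each entry of the permutation into P by Schensted row insertion, recording in Q the position of each new cell.

Insert 1: appended to row 1. P = [[1]], Q = [[1]].
Insert 4: appended to row 1. P = [[1, 4]], Q = [[1, 2]].
Insert 6: appended to row 1. P = [[1, 4, 6]], Q = [[1, 2, 3]].
Insert 2: 2 bumps 4 from row 1; 4 starts row 2. P = [[1, 2, 6], [4]], Q = [[1, 2, 3], [4]].
Insert 9: appended to row 1. P = [[1, 2, 6, 9], [4]], Q = [[1, 2, 3, 5], [4]].
Insert 3: 3 bumps 6 from row 1; 6 appends to row 2. P = [[1, 2, 3, 9], [4, 6]], Q = [[1, 2, 3, 5], [4, 6]].
Insert 8: 8 bumps 9 from row 1; 9 appends to row 2. P = [[1, 2, 3, 8], [4, 6, 9]], Q = [[1, 2, 3, 5], [4, 6, 7]].
Insert 7: 7 bumps 8 from row 1; 8 bumps 9 from row 2; 9 starts row 3. P = [[1, 2, 3, 7], [4, 6, 8], [9]], Q = [[1, 2, 3, 5], [4, 6, 7], [8]].
Insert 5: 5 bumps 7 from row 1; 7 bumps 8 from row 2; 8 bumps 9 from row 3; 9 starts row 4. P = [[1, 2, 3, 5], [4, 6, 7], [8], [9]], Q = [[1, 2, 3, 5], [4, 6, 7], [8], [9]].

So P = [[1, 2, 3, 5], [4, 6, 7], [8], [9]], Q = [[1, 2, 3, 5], [4, 6, 7], [8], [9]].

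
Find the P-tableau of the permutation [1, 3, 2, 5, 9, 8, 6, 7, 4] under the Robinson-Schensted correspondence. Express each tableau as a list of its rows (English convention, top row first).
Insert 1: appended to row 1. P = [[1]].
Insert 3: appended to row 1. P = [[1, 3]].
Insert 2: 2 bumps 3 from row 1; 3 starts row 2. P = [[1, 2], [3]].
Insert 5: appended to row 1. P = [[1, 2, 5], [3]].
Insert 9: appended to row 1. P = [[1, 2, 5, 9], [3]].
Insert 8: 8 bumps 9 from row 1; 9 appends to row 2. P = [[1, 2, 5, 8], [3, 9]].
Insert 6: 6 bumps 8 from row 1; 8 bumps 9 from row 2; 9 starts row 3. P = [[1, 2, 5, 6], [3, 8], [9]].
Insert 7: appended to row 1. P = [[1, 2, 5, 6, 7], [3, 8], [9]].
Insert 4: 4 bumps 5 from row 1; 5 bumps 8 from row 2; 8 bumps 9 from row 3; 9 starts row 4. P = [[1, 2, 4, 6, 7], [3, 5], [8], [9]].

So P = [[1, 2, 4, 6, 7], [3, 5], [8], [9]].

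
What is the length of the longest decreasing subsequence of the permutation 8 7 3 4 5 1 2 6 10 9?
4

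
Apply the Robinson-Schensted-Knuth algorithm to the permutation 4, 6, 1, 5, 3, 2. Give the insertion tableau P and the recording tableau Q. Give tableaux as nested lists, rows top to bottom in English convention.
P = [[1, 2], [3, 5], [4], [6]], Q = [[1, 2], [3, 4], [5], [6]]

Insert each entry of the permutation into P by Schensted row insertion, recording in Q the position of each new cell.

Insert 4: appended to row 1. P = [[4]].
Insert 6: appended to row 1. P = [[4, 6]].
Insert 1: 1 bumps 4 from row 1; 4 starts row 2. P = [[1, 6], [4]].
Insert 5: 5 bumps 6 from row 1; 6 appends to row 2. P = [[1, 5], [4, 6]].
Insert 3: 3 bumps 5 from row 1; 5 bumps 6 from row 2; 6 starts row 3. P = [[1, 3], [4, 5], [6]].
Insert 2: 2 bumps 3 from row 1; 3 bumps 4 from row 2; 4 bumps 6 from row 3; 6 starts row 4. P = [[1, 2], [3, 5], [4], [6]].

So P = [[1, 2], [3, 5], [4], [6]], Q = [[1, 2], [3, 4], [5], [6]].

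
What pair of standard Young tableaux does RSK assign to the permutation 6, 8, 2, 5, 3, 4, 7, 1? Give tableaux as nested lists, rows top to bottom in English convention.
Insert each entry of the permutation into P by Schensted row insertion, recording in Q the position of each new cell.

After inserting 6: P = [[6]].
After inserting 8: P = [[6, 8]].
After inserting 2: P = [[2, 8], [6]].
After inserting 5: P = [[2, 5], [6, 8]].
After inserting 3: P = [[2, 3], [5, 8], [6]].
After inserting 4: P = [[2, 3, 4], [5, 8], [6]].
After inserting 7: P = [[2, 3, 4, 7], [5, 8], [6]].
After inserting 1: P = [[1, 3, 4, 7], [2, 8], [5], [6]].

So P = [[1, 3, 4, 7], [2, 8], [5], [6]], Q = [[1, 2, 6, 7], [3, 4], [5], [8]].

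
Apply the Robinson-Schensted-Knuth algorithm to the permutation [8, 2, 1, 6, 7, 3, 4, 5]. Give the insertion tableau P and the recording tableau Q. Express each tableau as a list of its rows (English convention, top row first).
P = [[1, 3, 4, 5], [2, 6, 7], [8]], Q = [[1, 4, 5, 8], [2, 6, 7], [3]]

Insert each entry of the permutation into P by Schensted row insertion, recording in Q the position of each new cell.

Insert 8: appended to row 1. P = [[8]].
Insert 2: 2 bumps 8 from row 1; 8 starts row 2. P = [[2], [8]].
Insert 1: 1 bumps 2 from row 1; 2 bumps 8 from row 2; 8 starts row 3. P = [[1], [2], [8]].
Insert 6: appended to row 1. P = [[1, 6], [2], [8]].
Insert 7: appended to row 1. P = [[1, 6, 7], [2], [8]].
Insert 3: 3 bumps 6 from row 1; 6 appends to row 2. P = [[1, 3, 7], [2, 6], [8]].
Insert 4: 4 bumps 7 from row 1; 7 appends to row 2. P = [[1, 3, 4], [2, 6, 7], [8]].
Insert 5: appended to row 1. P = [[1, 3, 4, 5], [2, 6, 7], [8]].

So P = [[1, 3, 4, 5], [2, 6, 7], [8]], Q = [[1, 4, 5, 8], [2, 6, 7], [3]].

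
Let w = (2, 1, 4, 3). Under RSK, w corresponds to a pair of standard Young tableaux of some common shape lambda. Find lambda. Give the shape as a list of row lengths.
[2, 2]

Row-insert each entry into an empty tableau.

After inserting 2: P = [[2]].
After inserting 1: P = [[1], [2]].
After inserting 4: P = [[1, 4], [2]].
After inserting 3: P = [[1, 3], [2, 4]].

The final insertion tableau P = [[1, 3], [2, 4]] has shape [2, 2].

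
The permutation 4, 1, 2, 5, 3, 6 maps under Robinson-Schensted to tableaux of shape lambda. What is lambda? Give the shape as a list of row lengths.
Row-insert each entry into an empty tableau.

After inserting 4: P = [[4]].
After inserting 1: P = [[1], [4]].
After inserting 2: P = [[1, 2], [4]].
After inserting 5: P = [[1, 2, 5], [4]].
After inserting 3: P = [[1, 2, 3], [4, 5]].
After inserting 6: P = [[1, 2, 3, 6], [4, 5]].

The final insertion tableau P = [[1, 2, 3, 6], [4, 5]] has shape [4, 2].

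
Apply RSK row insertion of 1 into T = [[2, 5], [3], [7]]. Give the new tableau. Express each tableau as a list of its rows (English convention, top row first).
[[1, 5], [2], [3], [7]]

In row 1, 1 replaces 2 (the leftmost entry greater than 1); 2 is bumped to row 2. In row 2, 2 replaces 3 (the leftmost entry greater than 2); 3 is bumped to row 3. In row 3, 3 replaces 7 (the leftmost entry greater than 3); 7 is bumped to row 4. 7 starts a new row 4. The new tableau is [[1, 5], [2], [3], [7]].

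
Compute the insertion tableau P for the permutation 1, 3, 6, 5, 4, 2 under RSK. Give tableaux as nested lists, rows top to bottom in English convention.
After inserting 1: P = [[1]].
After inserting 3: P = [[1, 3]].
After inserting 6: P = [[1, 3, 6]].
After inserting 5: P = [[1, 3, 5], [6]].
After inserting 4: P = [[1, 3, 4], [5], [6]].
After inserting 2: P = [[1, 2, 4], [3], [5], [6]].

So P = [[1, 2, 4], [3], [5], [6]].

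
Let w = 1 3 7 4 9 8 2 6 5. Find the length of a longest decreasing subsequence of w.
4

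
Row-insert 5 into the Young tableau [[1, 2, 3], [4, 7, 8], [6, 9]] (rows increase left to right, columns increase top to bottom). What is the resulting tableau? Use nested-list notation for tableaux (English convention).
[[1, 2, 3, 5], [4, 7, 8], [6, 9]]

5 is larger than every entry of row 1, so it is appended to row 1. The new tableau is [[1, 2, 3, 5], [4, 7, 8], [6, 9]].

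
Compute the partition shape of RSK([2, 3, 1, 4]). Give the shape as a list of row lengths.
Row-insert each entry into an empty tableau.

After inserting 2: P = [[2]].
After inserting 3: P = [[2, 3]].
After inserting 1: P = [[1, 3], [2]].
After inserting 4: P = [[1, 3, 4], [2]].

The final insertion tableau P = [[1, 3, 4], [2]] has shape [3, 1].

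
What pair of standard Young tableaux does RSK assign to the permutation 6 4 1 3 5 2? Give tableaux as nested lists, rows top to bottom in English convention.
Insert each entry of the permutation into P by Schensted row insertion, recording in Q the position of each new cell.

Insert 6: appended to row 1. P = [[6]].
Insert 4: 4 bumps 6 from row 1; 6 starts row 2. P = [[4], [6]].
Insert 1: 1 bumps 4 from row 1; 4 bumps 6 from row 2; 6 starts row 3. P = [[1], [4], [6]].
Insert 3: appended to row 1. P = [[1, 3], [4], [6]].
Insert 5: appended to row 1. P = [[1, 3, 5], [4], [6]].
Insert 2: 2 bumps 3 from row 1; 3 bumps 4 from row 2; 4 bumps 6 from row 3; 6 starts row 4. P = [[1, 2, 5], [3], [4], [6]].

So P = [[1, 2, 5], [3], [4], [6]], Q = [[1, 4, 5], [2], [3], [6]].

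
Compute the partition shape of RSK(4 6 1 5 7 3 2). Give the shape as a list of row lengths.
[3, 2, 1, 1]

Row-insert each entry into an empty tableau.

After inserting 4: P = [[4]].
After inserting 6: P = [[4, 6]].
After inserting 1: P = [[1, 6], [4]].
After inserting 5: P = [[1, 5], [4, 6]].
After inserting 7: P = [[1, 5, 7], [4, 6]].
After inserting 3: P = [[1, 3, 7], [4, 5], [6]].
After inserting 2: P = [[1, 2, 7], [3, 5], [4], [6]].

The final insertion tableau P = [[1, 2, 7], [3, 5], [4], [6]] has shape [3, 2, 1, 1].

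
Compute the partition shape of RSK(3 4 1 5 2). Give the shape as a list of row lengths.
Row-insert each entry into an empty tableau.

After inserting 3: P = [[3]].
After inserting 4: P = [[3, 4]].
After inserting 1: P = [[1, 4], [3]].
After inserting 5: P = [[1, 4, 5], [3]].
After inserting 2: P = [[1, 2, 5], [3, 4]].

The final insertion tableau P = [[1, 2, 5], [3, 4]] has shape [3, 2].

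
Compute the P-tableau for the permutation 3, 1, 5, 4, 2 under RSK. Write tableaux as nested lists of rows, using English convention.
Insert 3: appended to row 1. P = [[3]].
Insert 1: 1 bumps 3 from row 1; 3 starts row 2. P = [[1], [3]].
Insert 5: appended to row 1. P = [[1, 5], [3]].
Insert 4: 4 bumps 5 from row 1; 5 appends to row 2. P = [[1, 4], [3, 5]].
Insert 2: 2 bumps 4 from row 1; 4 bumps 5 from row 2; 5 starts row 3. P = [[1, 2], [3, 4], [5]].

So P = [[1, 2], [3, 4], [5]].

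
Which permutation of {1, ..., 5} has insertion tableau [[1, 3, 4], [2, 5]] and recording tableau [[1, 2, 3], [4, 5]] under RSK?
Reverse the RSK construction: for i from n down to 1, find the cell of Q containing i, remove the entry at that cell from P, and reverse-bump it up through P; the value ejected from row 1 is w(i).

Step i=5: Q has 5 at row 2, column 2; remove 5 from row 2 of P and reverse-bump: 5 enters row 1 and ejects 4. So w(5) = 4. P is now [[1, 3, 5], [2]].
Step i=4: Q has 4 at row 2, column 1; remove 2 from row 2 of P and reverse-bump: 2 enters row 1 and ejects 1. So w(4) = 1. P is now [[2, 3, 5]].
Step i=3: Q has 3 at row 1, column 3; remove that cell from P, ejecting 5. So w(3) = 5. P is now [[2, 3]].
Step i=2: Q has 2 at row 1, column 2; remove that cell from P, ejecting 3. So w(2) = 3. P is now [[2]].
Step i=1: Q has 1 at row 1, column 1; remove that cell from P, ejecting 2. So w(1) = 2. P is now [].

So w = 2 3 5 1 4.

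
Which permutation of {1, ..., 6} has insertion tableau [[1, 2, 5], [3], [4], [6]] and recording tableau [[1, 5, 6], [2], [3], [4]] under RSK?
Reverse the RSK construction: for i from n down to 1, find the cell of Q containing i, remove the entry at that cell from P, and reverse-bump it up through P; the value ejected from row 1 is w(i).

Step i=6: Q has 6 at row 1, column 3; remove that cell from P, ejecting 5. So w(6) = 5. P is now [[1, 2], [3], [4], [6]].
Step i=5: Q has 5 at row 1, column 2; remove that cell from P, ejecting 2. So w(5) = 2. P is now [[1], [3], [4], [6]].
Step i=4: Q has 4 at row 4, column 1; remove 6 from row 4 of P and reverse-bump: 6 enters row 3 and ejects 4; 4 enters row 2 and ejects 3; 3 enters row 1 and ejects 1. So w(4) = 1. P is now [[3], [4], [6]].
Step i=3: Q has 3 at row 3, column 1; remove 6 from row 3 of P and reverse-bump: 6 enters row 2 and ejects 4; 4 enters row 1 and ejects 3. So w(3) = 3. P is now [[4], [6]].
Step i=2: Q has 2 at row 2, column 1; remove 6 from row 2 of P and reverse-bump: 6 enters row 1 and ejects 4. So w(2) = 4. P is now [[6]].
Step i=1: Q has 1 at row 1, column 1; remove that cell from P, ejecting 6. So w(1) = 6. P is now [].

So w = 6 4 3 1 2 5.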